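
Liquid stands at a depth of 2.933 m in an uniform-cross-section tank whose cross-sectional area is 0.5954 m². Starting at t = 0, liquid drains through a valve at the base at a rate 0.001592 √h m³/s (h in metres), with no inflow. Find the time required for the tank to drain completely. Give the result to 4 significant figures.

1281 s

Accumulation of liquid (constant cross-section A): A dh/dt = −0.001592 √h.
∫ h^(−1/2) dh = −(0.001592/A) ∫ dt, giving 2√h = 2√h₀ − (0.001592/A) t.
Tank is empty when √h = 0: t_empty = 2A√h₀/0.001592.
t_empty = 2·0.5954·√2.933/0.001592 = 1.19080·1.71260/0.001592 = 1281.01 s.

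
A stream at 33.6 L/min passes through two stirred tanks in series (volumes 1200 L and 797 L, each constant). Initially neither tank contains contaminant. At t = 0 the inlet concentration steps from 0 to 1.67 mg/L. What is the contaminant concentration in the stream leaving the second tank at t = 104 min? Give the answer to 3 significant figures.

Time constants: τᵢ = Vᵢ/Q for each well-mixed tank.
τ₁ = 1200/33.6 = 35.714 min; τ₂ = 797/33.6 = 23.720 min.
Solving the cascade with C₁(0)=C₂(0)=0 gives C₂(t) = C_in[1 − (τ₁ e^(−t/τ₁) − τ₂ e^(−t/τ₂))/(τ₁ − τ₂)].
At t = 104: e^(−t/τ₁) = 0.054367, e^(−t/τ₂) = 0.012470.
C₂ = 1.67·[1 − (35.714·0.054367 − 23.720·0.012470)/(11.994)] = 1.67·0.86277 = 1.4408 mg/L.

1.44 mg/L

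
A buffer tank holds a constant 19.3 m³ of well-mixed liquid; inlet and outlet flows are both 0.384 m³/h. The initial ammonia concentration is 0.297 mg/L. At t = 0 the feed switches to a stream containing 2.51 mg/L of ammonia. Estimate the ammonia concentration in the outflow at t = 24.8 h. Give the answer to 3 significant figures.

Accumulation = in − out for the solute gives V dC/dt = Q(C_in − C).
Rewrite as dC/dt + C/τ = C_in/τ, τ = V/Q = 50.260 h.
Integrating: C(t) = C_in + (C₀ − C_in) e^(−t/τ).
C(24.8) = 2.51 + (0.297 − 2.51)·e^(−24.8/50.260) = 2.51 + (-2.2130)·0.61053 = 1.1589 mg/L.

1.16 mg/L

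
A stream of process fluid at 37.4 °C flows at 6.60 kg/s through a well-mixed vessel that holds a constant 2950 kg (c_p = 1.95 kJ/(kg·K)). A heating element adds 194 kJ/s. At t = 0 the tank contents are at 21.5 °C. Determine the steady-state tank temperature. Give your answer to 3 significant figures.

M c_p dT/dt = ṁ c_p (T_in − T) + Q̇.
At steady state dT/dt = 0 ⇒ T_ss = T_in + Q̇/(ṁ c_p) = 37.4 + 194/(6.60·1.95) = 52.474 °C.

52.5 °C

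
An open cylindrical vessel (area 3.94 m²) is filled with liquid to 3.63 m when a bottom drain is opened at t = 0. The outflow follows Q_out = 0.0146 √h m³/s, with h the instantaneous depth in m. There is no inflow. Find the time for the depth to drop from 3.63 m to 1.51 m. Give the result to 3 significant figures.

With no inflow, A dh/dt = −0.0146 √h.
This is separable: 2 d(√h)/dt = −0.0146/A, so √h = √h₀ − (0.0146/(2A)) t.
t = 2A(√h₀ − √h)/0.0146 = 2·3.94·(√3.63 − √1.51)/0.0146
  = 7.8800 × (1.9053 − 1.2288) / 0.0146 = 365.09 s.

365 s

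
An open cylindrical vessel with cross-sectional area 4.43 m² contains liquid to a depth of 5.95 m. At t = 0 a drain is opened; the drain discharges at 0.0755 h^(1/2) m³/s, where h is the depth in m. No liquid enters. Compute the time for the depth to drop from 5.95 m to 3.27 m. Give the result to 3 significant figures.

A dh/dt = −Q_out = −0.0755 √h.
Separate and integrate: 2(√h − √h₀) = −(0.0755/A) t.
t = 2A(√h₀ − √h)/0.0755 = 2·4.43·(√5.95 − √3.27)/0.0755
  = 8.8600 × (2.4393 − 1.8083) / 0.0755 = 74.042 s.

74.0 s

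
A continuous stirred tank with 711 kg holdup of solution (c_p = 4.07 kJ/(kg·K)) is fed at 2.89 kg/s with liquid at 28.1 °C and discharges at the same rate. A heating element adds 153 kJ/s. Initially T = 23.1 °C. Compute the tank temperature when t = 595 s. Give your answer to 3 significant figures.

39.5 °C

M c_p dT/dt = ṁ c_p (T_in − T) + Q̇.
Rearrange: dT/dt = (T_ss − T)/τ with τ = M/ṁ = 246.02 s and T_ss = T_in + Q̇/(ṁ c_p) = 41.108 °C.
Integrating: T(t) = T_ss + (T₀ − T_ss) e^(−t/τ).
T(595) = 41.108 + (-18.008)·e^(−595/246.02) = 41.108 + (-18.008)·0.089056 = 39.504 °C.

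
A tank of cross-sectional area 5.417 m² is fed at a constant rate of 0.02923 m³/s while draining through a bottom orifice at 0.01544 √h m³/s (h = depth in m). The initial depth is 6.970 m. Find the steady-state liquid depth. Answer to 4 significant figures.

3.584 m

Mass balance (ρ constant): A dh/dt = Q_in − 0.01544 √h. At steady state dh/dt = 0:
Q_in = 0.01544 √h_ss ⇒ √h_ss = 0.02923/0.01544 = 1.89313.
h_ss = 1.89313² = 3.58396 m. (Since h₀ = 6.970 m > h_ss, the level will fall toward this value.)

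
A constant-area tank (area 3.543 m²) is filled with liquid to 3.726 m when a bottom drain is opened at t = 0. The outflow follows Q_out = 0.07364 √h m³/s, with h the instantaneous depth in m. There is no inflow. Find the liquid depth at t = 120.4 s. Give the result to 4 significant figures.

With no inflow, A dh/dt = −0.07364 √h.
This is separable: 2 d(√h)/dt = −0.07364/A, so √h = √h₀ − (0.07364/(2A)) t.
√h = √3.726 − 0.07364·120.4/(2·3.543) = 1.93028 − 1.25124 = 0.679049.
h = 0.679049² = 0.461108 m.

0.4611 m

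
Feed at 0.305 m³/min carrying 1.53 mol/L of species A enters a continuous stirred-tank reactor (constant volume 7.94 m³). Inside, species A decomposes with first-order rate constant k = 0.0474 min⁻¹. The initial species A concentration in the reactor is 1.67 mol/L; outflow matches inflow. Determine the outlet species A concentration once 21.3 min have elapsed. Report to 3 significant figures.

Accumulation = in − out − consumed: V dC/dt = Q C_in − Q C − k V C.
This is linear with rate a = Q/V + k = 0.085813 min⁻¹.
C_ss = Q C_in/(Q + kV) = 0.68488 mol/L; C(t) = C_ss + (C₀ − C_ss) e^(−a t).
C(21.3) = 0.68488 + (0.98512)·e^(−0.085813·21.3) = 0.68488 + (0.98512)·0.16076 = 0.84326 mol/L.

0.843 mol/L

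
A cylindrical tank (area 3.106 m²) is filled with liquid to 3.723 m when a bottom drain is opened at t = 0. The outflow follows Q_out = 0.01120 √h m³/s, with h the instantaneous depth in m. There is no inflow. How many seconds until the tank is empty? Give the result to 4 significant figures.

A dh/dt = −Q_out = −0.01120 √h.
This is separable: 2 d(√h)/dt = −0.01120/A, so √h = √h₀ − (0.01120/(2A)) t.
Set h = 0: 2√h₀ = (0.01120/A) t_empty ⇒ t_empty = 2A√h₀/0.01120.
t_empty = 2·3.106·√3.723/0.01120 = 6.21200·1.92951/0.01120 = 1070.19 s.

1070 s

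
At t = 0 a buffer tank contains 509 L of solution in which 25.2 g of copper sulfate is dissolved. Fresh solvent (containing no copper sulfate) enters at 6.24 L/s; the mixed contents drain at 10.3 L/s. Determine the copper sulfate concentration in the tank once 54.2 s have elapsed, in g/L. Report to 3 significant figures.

0.0207 g/L

Total volume: dV/dt = Q_in − Q_out = -4.0600 L/s, so V(t) = 509 − 4.0600 t and V(54.2) = 288.95 L.
No copper sulfate enters, so dm/dt = −Q_out · (m/V).
Separate: dm/m = −Q_out dt/V(t) ⇒ ln(m/m₀) = −(Q_out/(Q_in−Q_out)) ln(V/V₀).
m = m₀ (V₀/V)^(Q_out/(Q_in−Q_out)) = 25.2 × (509/288.95)^(-2.5369) = 5.9920 g.
C = m/V = 5.9920/288.95 = 0.020737 g/L.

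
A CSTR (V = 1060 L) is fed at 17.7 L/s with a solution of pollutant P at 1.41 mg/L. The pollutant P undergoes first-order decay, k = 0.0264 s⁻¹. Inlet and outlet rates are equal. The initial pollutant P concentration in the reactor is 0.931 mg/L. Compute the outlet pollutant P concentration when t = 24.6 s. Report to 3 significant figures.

0.680 mg/L

Accumulation = in − out − consumed: V dC/dt = Q C_in − Q C − k V C.
dC/dt = (Q/V) C_in − (Q/V + k) C; effective rate a = Q/V + k = 0.016698 + 0.0264 = 0.043098 s⁻¹.
C_ss = Q C_in/(Q + kV) = 0.54630 mg/L; C(t) = C_ss + (C₀ − C_ss) e^(−a t).
C(24.6) = 0.54630 + (0.38470)·e^(−0.043098·24.6) = 0.54630 + (0.38470)·0.34638 = 0.67955 mg/L.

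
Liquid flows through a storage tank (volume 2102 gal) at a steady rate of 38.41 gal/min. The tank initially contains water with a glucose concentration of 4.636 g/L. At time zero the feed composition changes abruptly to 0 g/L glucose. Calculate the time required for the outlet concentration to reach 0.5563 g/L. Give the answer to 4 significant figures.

116.0 min

Unsteady species balance (constant V, well mixed): V dC/dt = Q(C_in − C), so τ = V/Q = 54.7253 min.
C(t) = C_in + (C₀ − C_in) e^(−t/τ). Set C = 0.5563 and solve for t:
e^(−t/τ) = (C − C_in)/(C₀ − C_in) = (0.5563 − 0)/(4.636 − 0) = 0.119996
t = −τ ln(…) = 54.7253 × 2.12030 = 116.034 min.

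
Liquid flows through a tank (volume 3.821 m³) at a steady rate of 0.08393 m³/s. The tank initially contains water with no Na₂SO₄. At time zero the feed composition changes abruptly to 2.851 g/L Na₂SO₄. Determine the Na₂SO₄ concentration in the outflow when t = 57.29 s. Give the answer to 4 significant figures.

2.041 g/L

Accumulation = in − out for the solute gives V dC/dt = Q(C_in − C).
Time constant τ = V/Q = 3.821/0.08393 = 45.5260 s.
C approaches C_in exponentially: C(t) = C_in + (C₀ − C_in) e^(−t/τ).
C(57.29) = 2.851 + (0 − 2.851)·e^(−57.29/45.5260) = 2.851 + (-2.85100)·0.284108 = 2.04101 g/L.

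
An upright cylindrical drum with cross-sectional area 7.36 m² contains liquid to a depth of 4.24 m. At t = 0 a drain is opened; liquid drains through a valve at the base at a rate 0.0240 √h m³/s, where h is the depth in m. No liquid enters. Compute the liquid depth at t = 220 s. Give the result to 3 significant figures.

2.89 m

With no inflow, A dh/dt = −0.0240 √h.
This is separable: 2 d(√h)/dt = −0.0240/A, so √h = √h₀ − (0.0240/(2A)) t.
√h = √4.24 − 0.0240·220/(2·7.36) = 2.0591 − 0.35870 = 1.7004.
h = 1.7004² = 2.8915 m.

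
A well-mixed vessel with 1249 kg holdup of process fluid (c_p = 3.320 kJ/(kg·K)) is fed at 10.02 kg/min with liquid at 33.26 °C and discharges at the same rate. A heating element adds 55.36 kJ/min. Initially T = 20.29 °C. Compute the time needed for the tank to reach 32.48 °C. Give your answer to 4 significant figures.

223.1 min

First-law balance (no shaft work): M c_p dT/dt = ṁ c_p (T_in − T) + 55.36.
τ = M/ṁ = 124.651 min; T_ss = T_in + Q̇/(ṁ c_p) = 34.9241 °C.
T(t) = T_ss + (T₀ − T_ss) e^(−t/τ). Set T = 32.48:
e^(−t/τ) = (32.48 − 34.9241)/(20.29 − 34.9241) = 0.167016
t = −124.651 · ln(0.167016) = 223.083 min.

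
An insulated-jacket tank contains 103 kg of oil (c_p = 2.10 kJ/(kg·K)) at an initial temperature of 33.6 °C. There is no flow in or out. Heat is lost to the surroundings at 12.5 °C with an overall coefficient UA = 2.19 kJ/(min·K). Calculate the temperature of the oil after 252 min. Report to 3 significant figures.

First-law balance (no shaft work): M c_p dT/dt = −UA(T − T_amb).
dT/dt = (T_ss − T)/τ with T_ss = T_amb = 12.500 °C, τ = M c_p/UA = 103·2.10/2.19 = 98.767 min.
T approaches T_ss exponentially: T(t) = T_ss + (T₀ − T_ss) e^(−t/τ).
T(252) = 12.500 + (21.100)·0.077968 = 14.145 °C.

14.1 °C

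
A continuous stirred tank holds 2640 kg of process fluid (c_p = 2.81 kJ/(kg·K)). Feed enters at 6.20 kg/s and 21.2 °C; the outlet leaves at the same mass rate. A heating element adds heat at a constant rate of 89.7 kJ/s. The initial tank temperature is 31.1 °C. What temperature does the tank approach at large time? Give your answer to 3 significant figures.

Unsteady energy balance on the tank contents: M c_p dT/dt = ṁ c_p (T_in − T) + 89.7.
At steady state dT/dt = 0 ⇒ T_ss = T_in + Q̇/(ṁ c_p) = 21.2 + 89.7/(6.20·2.81) = 26.349 °C.

26.3 °C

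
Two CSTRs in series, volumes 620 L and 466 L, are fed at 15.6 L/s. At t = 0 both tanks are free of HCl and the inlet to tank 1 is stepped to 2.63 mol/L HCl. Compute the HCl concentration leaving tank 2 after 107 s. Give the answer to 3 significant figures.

Time constants: τᵢ = Vᵢ/Q for each well-mixed tank.
τ₁ = 620/15.6 = 39.744 s; τ₂ = 466/15.6 = 29.872 s.
Solving the cascade with C₁(0)=C₂(0)=0 gives C₂(t) = C_in[1 − (τ₁ e^(−t/τ₁) − τ₂ e^(−t/τ₂))/(τ₁ − τ₂)].
At t = 107: e^(−t/τ₁) = 0.067728, e^(−t/τ₂) = 0.027821.
C₂ = 2.63·[1 − (39.744·0.067728 − 29.872·0.027821)/(9.8718)] = 2.63·0.81151 = 2.1343 mol/L.

2.13 mol/L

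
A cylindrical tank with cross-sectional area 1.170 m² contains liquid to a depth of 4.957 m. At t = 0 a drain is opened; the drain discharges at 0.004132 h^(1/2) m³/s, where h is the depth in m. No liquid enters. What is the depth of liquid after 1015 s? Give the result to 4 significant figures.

With no inflow, A dh/dt = −0.004132 √h.
∫ h^(−1/2) dh = −(0.004132/A) ∫ dt, giving 2√h = 2√h₀ − (0.004132/A) t.
√h = √4.957 − 0.004132·1015/(2·1.170) = 2.22643 − 1.79230 = 0.434133.
h = 0.434133² = 0.188471 m.

0.1885 m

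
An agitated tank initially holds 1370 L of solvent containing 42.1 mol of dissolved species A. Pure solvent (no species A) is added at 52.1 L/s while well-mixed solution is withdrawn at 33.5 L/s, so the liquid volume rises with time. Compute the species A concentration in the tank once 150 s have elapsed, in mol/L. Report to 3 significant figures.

Let m(t) be the amount of species A. Volume: V(t) = V₀ + (Q_in − Q_out) t = 1370 + 18.600 t; V(150) = 4160.0 L.
No species A enters, so dm/dt = −Q_out · (m/V).
dm/m = −Q_out dt/(V₀ + 18.600 t); integrating gives ln(m/m₀) = −(Q_out/(Q_in−Q_out)) ln(V/V₀).
m = m₀ (V₀/V)^(Q_out/(Q_in−Q_out)) = 42.1 × (1370/4160.0)^(1.8011) = 5.6950 mol.
C = m/V = 5.6950/4160.0 = 0.0013690 mol/L.

0.00137 mol/L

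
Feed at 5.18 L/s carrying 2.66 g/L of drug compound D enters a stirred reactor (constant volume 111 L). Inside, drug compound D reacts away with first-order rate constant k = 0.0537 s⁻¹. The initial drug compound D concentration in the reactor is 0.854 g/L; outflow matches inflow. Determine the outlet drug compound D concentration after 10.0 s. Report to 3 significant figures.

1.10 g/L

Species balance: V dC/dt = Q C_in − Q C − k V C.
This is linear with rate a = Q/V + k = 0.10037 s⁻¹.
C_ss = Q C_in/(Q + kV) = 1.2368 g/L; C(t) = C_ss + (C₀ − C_ss) e^(−a t).
C(10.0) = 1.2368 + (-0.38280)·e^(−0.10037·10.0) = 1.2368 + (-0.38280)·0.36653 = 1.0965 g/L.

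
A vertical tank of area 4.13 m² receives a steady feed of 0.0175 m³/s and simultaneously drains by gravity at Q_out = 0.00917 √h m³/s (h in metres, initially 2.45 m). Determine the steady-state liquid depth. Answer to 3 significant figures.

Level balance: A dh/dt = 0.0175 − 0.00917 √h. Setting dh/dt = 0:
Q_in = 0.00917 √h_ss ⇒ √h_ss = 0.0175/0.00917 = 1.9084.
h_ss = 1.9084² = 3.6420 m. (Since h₀ = 2.45 m < h_ss, the level will rise toward this value.)

3.64 m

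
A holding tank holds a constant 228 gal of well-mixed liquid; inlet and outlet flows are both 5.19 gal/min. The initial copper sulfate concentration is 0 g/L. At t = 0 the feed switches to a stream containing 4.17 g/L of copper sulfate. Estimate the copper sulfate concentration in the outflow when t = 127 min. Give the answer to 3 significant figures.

Transient balance on the dissolved component: V dC/dt = Q(C_in − C).
Time constant τ = V/Q = 228/5.19 = 43.931 min.
Integrating: C(t) = C_in + (C₀ − C_in) e^(−t/τ).
C(127) = 4.17 + (0 − 4.17)·e^(−127/43.931) = 4.17 + (-4.1700)·0.055525 = 3.9385 g/L.

3.94 g/L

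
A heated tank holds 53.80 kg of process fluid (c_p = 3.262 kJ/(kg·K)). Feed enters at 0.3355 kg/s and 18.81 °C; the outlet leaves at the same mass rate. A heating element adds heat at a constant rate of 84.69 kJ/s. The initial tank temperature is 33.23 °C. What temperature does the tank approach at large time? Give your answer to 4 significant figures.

96.19 °C

First-law balance (no shaft work): M c_p dT/dt = ṁ c_p (T_in − T) + 84.69.
At steady state dT/dt = 0 ⇒ T_ss = T_in + Q̇/(ṁ c_p) = 18.81 + 84.69/(0.3355·3.262) = 96.1948 °C.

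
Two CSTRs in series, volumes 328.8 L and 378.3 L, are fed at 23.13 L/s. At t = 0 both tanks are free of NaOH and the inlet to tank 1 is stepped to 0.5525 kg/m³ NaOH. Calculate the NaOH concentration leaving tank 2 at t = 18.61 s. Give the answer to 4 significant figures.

0.1902 kg/m³

Each tank obeys Vᵢ dCᵢ/dt = Q(Cᵢ₋₁ − Cᵢ), so τᵢ = Vᵢ/Q.
τ₁ = 328.8/23.13 = 14.2153 s; τ₂ = 378.3/23.13 = 16.3554 s.
Solving the cascade with C₁(0)=C₂(0)=0 gives C₂(t) = C_in[1 − (τ₁ e^(−t/τ₁) − τ₂ e^(−t/τ₂))/(τ₁ − τ₂)].
At t = 18.61: e^(−t/τ₁) = 0.270049, e^(−t/τ₂) = 0.320507.
C₂ = 0.5525·[1 − (14.2153·0.270049 − 16.3554·0.320507)/(-2.14008)] = 0.5525·0.344330 = 0.190242 kg/m³.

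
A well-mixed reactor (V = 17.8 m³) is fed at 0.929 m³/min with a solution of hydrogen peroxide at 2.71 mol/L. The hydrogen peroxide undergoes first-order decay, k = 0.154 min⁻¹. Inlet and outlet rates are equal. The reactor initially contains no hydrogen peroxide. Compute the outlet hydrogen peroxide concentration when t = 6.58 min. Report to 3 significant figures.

V dC/dt = Q(C_in − C) − k V C.
dC/dt = (Q/V) C_in − (Q/V + k) C; effective rate a = Q/V + k = 0.052191 + 0.154 = 0.20619 min⁻¹.
C_ss = Q C_in/(Q + kV) = 0.68595 mol/L; C(t) = C_ss + (C₀ − C_ss) e^(−a t).
C(6.58) = 0.68595 + (-0.68595)·e^(−0.20619·6.58) = 0.68595 + (-0.68595)·0.25750 = 0.50932 mol/L.

0.509 mol/L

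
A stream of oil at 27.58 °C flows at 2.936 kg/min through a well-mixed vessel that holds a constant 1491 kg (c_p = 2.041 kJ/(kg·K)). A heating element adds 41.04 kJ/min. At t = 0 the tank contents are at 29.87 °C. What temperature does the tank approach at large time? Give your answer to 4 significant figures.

Energy balance: M c_p dT/dt = ṁ c_p (T_in − T) + 41.04.
At steady state dT/dt = 0 ⇒ T_ss = T_in + Q̇/(ṁ c_p) = 27.58 + 41.04/(2.936·2.041) = 34.4287 °C.

34.43 °C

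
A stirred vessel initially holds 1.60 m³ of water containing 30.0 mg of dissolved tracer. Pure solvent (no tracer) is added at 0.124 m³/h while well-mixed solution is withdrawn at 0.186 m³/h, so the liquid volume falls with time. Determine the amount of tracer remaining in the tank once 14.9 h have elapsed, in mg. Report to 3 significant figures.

2.26 mg

Let m(t) be the amount of tracer. Volume: V(t) = V₀ + (Q_in − Q_out) t = 1.60 − 0.062000 t; V(14.9) = 0.67620 m³.
Species balance (pure solvent in): dm/dt = −Q_out · m/V(t).
Separate: dm/m = −Q_out dt/V(t) ⇒ ln(m/m₀) = −(Q_out/(Q_in−Q_out)) ln(V/V₀).
m = m₀ (V₀/V)^(Q_out/(Q_in−Q_out)) = 30.0 × (1.60/0.67620)^(-3.0000) = 2.2646 mg.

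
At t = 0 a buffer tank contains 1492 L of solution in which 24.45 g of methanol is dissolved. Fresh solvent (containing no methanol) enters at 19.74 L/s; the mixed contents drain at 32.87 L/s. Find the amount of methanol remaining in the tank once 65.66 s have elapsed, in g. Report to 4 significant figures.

Let m(t) be the amount of methanol. Volume: V(t) = V₀ + (Q_in − Q_out) t = 1492 − 13.1300 t; V(65.66) = 629.884 L.
Solute balance: dm/dt = 0 − Q_out C = −Q_out m/V(t).
Separate: dm/m = −Q_out dt/V(t) ⇒ ln(m/m₀) = −(Q_out/(Q_in−Q_out)) ln(V/V₀).
m = m₀ (V₀/V)^(Q_out/(Q_in−Q_out)) = 24.45 × (1492/629.884)^(-2.50343) = 2.82309 g.

2.823 g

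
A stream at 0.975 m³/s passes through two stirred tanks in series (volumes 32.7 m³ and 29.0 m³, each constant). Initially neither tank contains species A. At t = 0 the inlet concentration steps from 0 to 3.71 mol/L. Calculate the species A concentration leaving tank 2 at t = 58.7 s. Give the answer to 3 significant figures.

Species balance on tank i: dCᵢ/dt = (Cᵢ₋₁ − Cᵢ)/τᵢ with τᵢ = Vᵢ/Q.
τ₁ = 32.7/0.975 = 33.538 s; τ₂ = 29.0/0.975 = 29.744 s.
Solving the cascade with C₁(0)=C₂(0)=0 gives C₂(t) = C_in[1 − (τ₁ e^(−t/τ₁) − τ₂ e^(−t/τ₂))/(τ₁ − τ₂)].
At t = 58.7: e^(−t/τ₁) = 0.17373, e^(−t/τ₂) = 0.13896.
C₂ = 3.71·[1 − (33.538·0.17373 − 29.744·0.13896)/(3.7949)] = 3.71·0.55375 = 2.0544 mol/L.

2.05 mol/L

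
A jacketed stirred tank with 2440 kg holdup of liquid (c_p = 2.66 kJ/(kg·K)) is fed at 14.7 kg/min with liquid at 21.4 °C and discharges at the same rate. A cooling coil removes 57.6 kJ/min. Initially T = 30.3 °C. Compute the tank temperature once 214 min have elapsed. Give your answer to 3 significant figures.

22.8 °C

Unsteady energy balance on the tank contents: M c_p dT/dt = ṁ c_p (T_in − T) − 57.6.
Rearrange: dT/dt = (T_ss − T)/τ with τ = M/ṁ = 165.99 min and T_ss = T_in − Q̇/(ṁ c_p) = 19.927 °C.
Integrating: T(t) = T_ss + (T₀ − T_ss) e^(−t/τ).
T(214) = 19.927 + (10.373)·e^(−214/165.99) = 19.927 + (10.373)·0.27547 = 22.784 °C.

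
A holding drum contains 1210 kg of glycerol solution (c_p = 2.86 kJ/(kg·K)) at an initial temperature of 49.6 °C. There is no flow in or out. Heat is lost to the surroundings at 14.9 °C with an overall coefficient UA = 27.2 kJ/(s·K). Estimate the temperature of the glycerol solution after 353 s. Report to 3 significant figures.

Lumped-capacitance energy balance: M c_p dT/dt = UA(T_amb − T).
dT/dt = (T_ss − T)/τ with T_ss = T_amb = 14.900 °C, τ = M c_p/UA = 1210·2.86/27.2 = 127.23 s.
This is linear first-order; T(t) = T_ss + (T₀ − T_ss) e^(−t/τ).
T(353) = 14.900 + (34.700)·0.062378 = 17.065 °C.

17.1 °C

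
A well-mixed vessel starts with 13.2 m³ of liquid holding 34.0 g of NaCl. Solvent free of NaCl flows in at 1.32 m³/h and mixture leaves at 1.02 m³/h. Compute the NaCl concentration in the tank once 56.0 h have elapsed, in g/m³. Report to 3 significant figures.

0.0695 g/m³

Total volume: dV/dt = Q_in − Q_out = 0.30000 m³/h, so V(t) = 13.2 + 0.30000 t and V(56.0) = 30.000 m³.
Solute balance: dm/dt = 0 − Q_out C = −Q_out m/V(t).
Separate: dm/m = −Q_out dt/V(t) ⇒ ln(m/m₀) = −(Q_out/(Q_in−Q_out)) ln(V/V₀).
m = m₀ (V₀/V)^(Q_out/(Q_in−Q_out)) = 34.0 × (13.2/30.000)^(3.4000) = 2.0855 g.
C = m/V = 2.0855/30.000 = 0.069518 g/m³.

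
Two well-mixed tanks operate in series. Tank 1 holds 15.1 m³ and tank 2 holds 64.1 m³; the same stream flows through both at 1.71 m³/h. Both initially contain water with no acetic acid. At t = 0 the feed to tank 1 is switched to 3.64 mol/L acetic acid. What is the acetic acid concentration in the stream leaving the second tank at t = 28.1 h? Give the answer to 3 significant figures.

Time constants: τᵢ = Vᵢ/Q for each well-mixed tank.
τ₁ = 15.1/1.71 = 8.8304 h; τ₂ = 64.1/1.71 = 37.485 h.
Solving the cascade with C₁(0)=C₂(0)=0 gives C₂(t) = C_in[1 − (τ₁ e^(−t/τ₁) − τ₂ e^(−t/τ₂))/(τ₁ − τ₂)].
At t = 28.1: e^(−t/τ₁) = 0.041495, e^(−t/τ₂) = 0.47254.
C₂ = 3.64·[1 − (8.8304·0.041495 − 37.485·0.47254)/(-28.655)] = 3.64·0.39462 = 1.4364 mol/L.

1.44 mol/L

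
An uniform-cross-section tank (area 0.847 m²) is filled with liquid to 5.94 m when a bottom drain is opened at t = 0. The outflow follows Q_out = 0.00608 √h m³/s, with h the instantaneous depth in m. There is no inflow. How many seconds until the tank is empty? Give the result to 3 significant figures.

A dh/dt = −Q_out = −0.00608 √h.
Separate and integrate: 2(√h − √h₀) = −(0.00608/A) t.
Tank is empty when √h = 0: t_empty = 2A√h₀/0.00608.
t_empty = 2·0.847·√5.94/0.00608 = 1.6940·2.4372/0.00608 = 679.05 s.

679 s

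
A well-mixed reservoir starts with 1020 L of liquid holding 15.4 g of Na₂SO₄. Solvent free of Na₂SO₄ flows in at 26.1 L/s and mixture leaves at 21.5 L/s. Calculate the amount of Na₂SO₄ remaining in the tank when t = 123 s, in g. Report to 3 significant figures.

Total volume: dV/dt = Q_in − Q_out = 4.6000 L/s, so V(t) = 1020 + 4.6000 t and V(123) = 1585.8 L.
Species balance (pure solvent in): dm/dt = −Q_out · m/V(t).
dm/m = −Q_out dt/(V₀ + 4.6000 t); integrating gives ln(m/m₀) = −(Q_out/(Q_in−Q_out)) ln(V/V₀).
m = m₀ (V₀/V)^(Q_out/(Q_in−Q_out)) = 15.4 × (1020/1585.8)^(4.6739) = 1.9578 g.

1.96 g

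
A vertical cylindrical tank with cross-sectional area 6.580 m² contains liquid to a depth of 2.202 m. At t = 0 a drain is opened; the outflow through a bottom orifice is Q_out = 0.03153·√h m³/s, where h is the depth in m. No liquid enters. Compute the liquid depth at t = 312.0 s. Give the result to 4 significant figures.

A dh/dt = −Q_out = −0.03153 √h.
This is separable: 2 d(√h)/dt = −0.03153/A, so √h = √h₀ − (0.03153/(2A)) t.
√h = √2.202 − 0.03153·312.0/(2·6.580) = 1.48391 − 0.747520 = 0.736394.
h = 0.736394² = 0.542276 m.

0.5423 m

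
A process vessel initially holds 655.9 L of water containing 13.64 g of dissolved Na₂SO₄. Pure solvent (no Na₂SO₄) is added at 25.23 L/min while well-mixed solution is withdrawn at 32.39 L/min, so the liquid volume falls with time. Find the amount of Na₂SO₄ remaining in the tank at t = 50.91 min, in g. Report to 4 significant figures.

Total volume: dV/dt = Q_in − Q_out = -7.16000 L/min, so V(t) = 655.9 − 7.16000 t and V(50.91) = 291.384 L.
Species balance (pure solvent in): dm/dt = −Q_out · m/V(t).
dm/m = −Q_out dt/(V₀ − 7.16000 t); integrating gives ln(m/m₀) = −(Q_out/(Q_in−Q_out)) ln(V/V₀).
m = m₀ (V₀/V)^(Q_out/(Q_in−Q_out)) = 13.64 × (655.9/291.384)^(-4.52374) = 0.347358 g.

0.3474 g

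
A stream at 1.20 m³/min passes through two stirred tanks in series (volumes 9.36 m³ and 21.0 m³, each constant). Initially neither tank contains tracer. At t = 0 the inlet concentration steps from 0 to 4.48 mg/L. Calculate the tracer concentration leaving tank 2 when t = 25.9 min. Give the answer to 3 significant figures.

Each tank obeys Vᵢ dCᵢ/dt = Q(Cᵢ₋₁ − Cᵢ), so τᵢ = Vᵢ/Q.
τ₁ = 9.36/1.20 = 7.8000 min; τ₂ = 21.0/1.20 = 17.500 min.
Solving the cascade with C₁(0)=C₂(0)=0 gives C₂(t) = C_in[1 − (τ₁ e^(−t/τ₁) − τ₂ e^(−t/τ₂))/(τ₁ − τ₂)].
At t = 25.9: e^(−t/τ₁) = 0.036134, e^(−t/τ₂) = 0.22764.
C₂ = 4.48·[1 − (7.8000·0.036134 − 17.500·0.22764)/(-9.7000)] = 4.48·0.61837 = 2.7703 mg/L.

2.77 mg/L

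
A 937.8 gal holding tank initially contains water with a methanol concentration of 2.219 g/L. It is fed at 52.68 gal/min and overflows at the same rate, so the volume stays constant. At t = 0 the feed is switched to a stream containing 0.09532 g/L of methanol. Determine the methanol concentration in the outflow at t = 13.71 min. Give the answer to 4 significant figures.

Mass balance on the solute (V constant): V dC/dt = Q(C_in − C).
So dC/dt = (C_in − C)/τ with τ = V/Q = 937.8/52.68 = 17.8018 min.
This is linear first-order; C(t) = C_in + (C₀ − C_in) e^(−t/τ).
C(13.71) = 0.09532 + (2.219 − 0.09532)·e^(−13.71/17.8018) = 0.09532 + (2.12368)·0.462946 = 1.07847 g/L.

1.078 g/L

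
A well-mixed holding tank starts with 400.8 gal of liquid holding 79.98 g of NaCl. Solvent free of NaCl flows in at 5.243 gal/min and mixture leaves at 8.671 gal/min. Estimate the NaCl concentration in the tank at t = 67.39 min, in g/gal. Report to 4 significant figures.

Let m(t) be the amount of NaCl. Volume: V(t) = V₀ + (Q_in − Q_out) t = 400.8 − 3.42800 t; V(67.39) = 169.787 gal.
No NaCl enters, so dm/dt = −Q_out · (m/V).
dm/m = −Q_out dt/(V₀ − 3.42800 t); integrating gives ln(m/m₀) = −(Q_out/(Q_in−Q_out)) ln(V/V₀).
m = m₀ (V₀/V)^(Q_out/(Q_in−Q_out)) = 79.98 × (400.8/169.787)^(-2.52946) = 9.10821 g.
C = m/V = 9.10821/169.787 = 0.0536449 g/gal.

0.05364 g/gal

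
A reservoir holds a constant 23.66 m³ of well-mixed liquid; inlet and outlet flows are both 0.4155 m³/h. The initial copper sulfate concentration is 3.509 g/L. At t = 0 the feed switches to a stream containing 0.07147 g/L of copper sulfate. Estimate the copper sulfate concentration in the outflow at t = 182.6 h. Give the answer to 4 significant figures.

Unsteady species balance (constant V, well mixed): V dC/dt = Q(C_in − C).
So dC/dt = (C_in − C)/τ with τ = V/Q = 23.66/0.4155 = 56.9434 h.
Solution: C(t) = C_in + (C₀ − C_in) e^(−t/τ).
C(182.6) = 0.07147 + (3.509 − 0.07147)·e^(−182.6/56.9434) = 0.07147 + (3.43753)·0.0404904 = 0.210657 g/L.

0.2107 g/L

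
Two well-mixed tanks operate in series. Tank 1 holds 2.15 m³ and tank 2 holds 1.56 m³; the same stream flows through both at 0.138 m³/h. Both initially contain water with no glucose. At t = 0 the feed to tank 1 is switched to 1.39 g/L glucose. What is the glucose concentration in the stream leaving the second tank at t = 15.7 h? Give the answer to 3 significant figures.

Time constants: τᵢ = Vᵢ/Q for each well-mixed tank.
τ₁ = 2.15/0.138 = 15.580 h; τ₂ = 1.56/0.138 = 11.304 h.
Solving the cascade with C₁(0)=C₂(0)=0 gives C₂(t) = C_in[1 − (τ₁ e^(−t/τ₁) − τ₂ e^(−t/τ₂))/(τ₁ − τ₂)].
At t = 15.7: e^(−t/τ₁) = 0.36505, e^(−t/τ₂) = 0.24936.
C₂ = 1.39·[1 − (15.580·0.36505 − 11.304·0.24936)/(4.2754)] = 1.39·0.32907 = 0.45740 g/L.

0.457 g/L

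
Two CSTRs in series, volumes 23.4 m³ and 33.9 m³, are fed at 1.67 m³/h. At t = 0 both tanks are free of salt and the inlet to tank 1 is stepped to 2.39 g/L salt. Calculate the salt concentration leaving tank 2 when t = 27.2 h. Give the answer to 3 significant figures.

1.13 g/L

Time constants: τᵢ = Vᵢ/Q for each well-mixed tank.
τ₁ = 23.4/1.67 = 14.012 h; τ₂ = 33.9/1.67 = 20.299 h.
Solving the cascade with C₁(0)=C₂(0)=0 gives C₂(t) = C_in[1 − (τ₁ e^(−t/τ₁) − τ₂ e^(−t/τ₂))/(τ₁ − τ₂)].
At t = 27.2: e^(−t/τ₁) = 0.14353, e^(−t/τ₂) = 0.26186.
C₂ = 2.39·[1 − (14.012·0.14353 − 20.299·0.26186)/(-6.2874)] = 2.39·0.47443 = 1.1339 g/L.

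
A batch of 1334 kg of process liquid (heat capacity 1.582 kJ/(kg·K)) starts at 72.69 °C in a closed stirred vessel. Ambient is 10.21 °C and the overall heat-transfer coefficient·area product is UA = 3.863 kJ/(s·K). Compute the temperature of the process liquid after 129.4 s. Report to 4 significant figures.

59.51 °C

Unsteady energy balance on the tank contents: M c_p dT/dt = −UA(T − T_amb).
dT/dt = (T_ss − T)/τ with T_ss = T_amb = 10.2100 °C, τ = M c_p/UA = 1334·1.582/3.863 = 546.308 s.
T approaches T_ss exponentially: T(t) = T_ss + (T₀ − T_ss) e^(−t/τ).
T(129.4) = 10.2100 + (62.4800)·0.789100 = 59.5129 °C.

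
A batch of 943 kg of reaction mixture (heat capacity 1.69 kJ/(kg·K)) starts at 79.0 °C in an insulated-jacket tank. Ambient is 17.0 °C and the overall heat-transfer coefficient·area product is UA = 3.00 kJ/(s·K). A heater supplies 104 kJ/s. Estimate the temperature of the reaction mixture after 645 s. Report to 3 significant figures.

Lumped-capacitance energy balance: M c_p dT/dt = UA(T_amb − T) + Q̇.
dT/dt = (T_ss − T)/τ with T_ss = T_amb + Q̇/UA = 17.0 + 104/3.00 = 51.667 °C, τ = M c_p/UA = 943·1.69/3.00 = 531.22 s.
Integrating: T(t) = T_ss + (T₀ − T_ss) e^(−t/τ).
T(645) = 51.667 + (27.333)·0.29695 = 59.783 °C.

59.8 °C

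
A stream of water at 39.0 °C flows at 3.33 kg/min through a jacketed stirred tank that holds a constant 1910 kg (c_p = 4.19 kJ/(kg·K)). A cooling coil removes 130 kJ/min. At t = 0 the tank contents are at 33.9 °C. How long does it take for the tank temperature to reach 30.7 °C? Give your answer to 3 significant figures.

816 min

Heat balance on the well-mixed liquid: M c_p dT/dt = ṁ c_p (T_in − T) − 130.
τ = M/ṁ = 573.57 min; T_ss = T_in − Q̇/(ṁ c_p) = 29.683 °C.
T(t) = T_ss + (T₀ − T_ss) e^(−t/τ). Set T = 30.7:
e^(−t/τ) = (30.7 − 29.683)/(33.9 − 29.683) = 0.24120
t = −573.57 · ln(0.24120) = 815.69 min.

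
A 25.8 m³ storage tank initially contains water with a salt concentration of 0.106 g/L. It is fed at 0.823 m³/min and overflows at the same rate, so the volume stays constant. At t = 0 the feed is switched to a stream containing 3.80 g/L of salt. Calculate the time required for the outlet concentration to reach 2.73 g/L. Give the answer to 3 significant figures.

Species balance: V dC/dt = Q(C_in − C) ⇒ τ = V/Q = 31.349 min.
C(t) = C_in + (C₀ − C_in) e^(−t/τ). Set C = 2.73 and solve for t:
e^(−t/τ) = (C − C_in)/(C₀ − C_in) = (2.73 − 3.80)/(0.106 − 3.80) = 0.28966
t = −τ ln(…) = 31.349 × 1.2391 = 38.843 min.

38.8 min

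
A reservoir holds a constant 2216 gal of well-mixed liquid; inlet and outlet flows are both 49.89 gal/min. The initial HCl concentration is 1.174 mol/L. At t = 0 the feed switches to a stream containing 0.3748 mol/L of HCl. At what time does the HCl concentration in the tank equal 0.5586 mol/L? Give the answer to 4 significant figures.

65.28 min

Mass balance on the solute (V constant): V dC/dt = Q(C_in − C), so τ = V/Q = 44.4177 min.
C(t) = C_in + (C₀ − C_in) e^(−t/τ). Set C = 0.5586 and solve for t:
e^(−t/τ) = (C − C_in)/(C₀ − C_in) = (0.5586 − 0.3748)/(1.174 − 0.3748) = 0.229980
t = −τ ln(…) = 44.4177 × 1.46976 = 65.2835 min.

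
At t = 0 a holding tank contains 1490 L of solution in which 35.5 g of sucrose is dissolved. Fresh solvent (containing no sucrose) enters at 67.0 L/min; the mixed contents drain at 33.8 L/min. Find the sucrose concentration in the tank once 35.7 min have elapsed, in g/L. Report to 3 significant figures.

0.00731 g/L

Let m(t) be the amount of sucrose. Volume: V(t) = V₀ + (Q_in − Q_out) t = 1490 + 33.200 t; V(35.7) = 2675.2 L.
Species balance (pure solvent in): dm/dt = −Q_out · m/V(t).
Separate: dm/m = −Q_out dt/V(t) ⇒ ln(m/m₀) = −(Q_out/(Q_in−Q_out)) ln(V/V₀).
m = m₀ (V₀/V)^(Q_out/(Q_in−Q_out)) = 35.5 × (1490/2675.2)^(1.0181) = 19.564 g.
C = m/V = 19.564/2675.2 = 0.0073130 g/L.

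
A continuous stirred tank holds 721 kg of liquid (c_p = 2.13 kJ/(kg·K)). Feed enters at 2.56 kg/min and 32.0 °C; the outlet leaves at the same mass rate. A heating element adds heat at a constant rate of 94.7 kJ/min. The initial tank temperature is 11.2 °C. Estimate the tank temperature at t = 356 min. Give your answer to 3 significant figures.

38.6 °C

M c_p dT/dt = ṁ c_p (T_in − T) + Q̇.
τ = M/ṁ = 281.64 min; T_ss = T_in + Q̇/(ṁ c_p) = 32.0 + 94.7/(2.56·2.13) = 49.367 °C.
Solution: T(t) = T_ss + (T₀ − T_ss) e^(−t/τ).
T(356) = 49.367 + (-38.167)·e^(−356/281.64) = 49.367 + (-38.167)·0.28252 = 38.584 °C.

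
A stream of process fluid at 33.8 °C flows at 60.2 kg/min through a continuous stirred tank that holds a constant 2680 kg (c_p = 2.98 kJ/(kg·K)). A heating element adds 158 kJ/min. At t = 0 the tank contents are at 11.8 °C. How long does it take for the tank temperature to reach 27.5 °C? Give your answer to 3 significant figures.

M c_p dT/dt = ṁ c_p (T_in − T) + Q̇.
τ = M/ṁ = 44.518 min; T_ss = T_in + Q̇/(ṁ c_p) = 34.681 °C.
T(t) = T_ss + (T₀ − T_ss) e^(−t/τ). Set T = 27.5:
e^(−t/τ) = (27.5 − 34.681)/(11.8 − 34.681) = 0.31383
t = −44.518 · ln(0.31383) = 51.592 min.

51.6 min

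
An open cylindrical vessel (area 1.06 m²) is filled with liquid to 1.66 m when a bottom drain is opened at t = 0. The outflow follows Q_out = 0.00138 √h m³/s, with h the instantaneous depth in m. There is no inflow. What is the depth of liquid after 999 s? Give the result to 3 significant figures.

Volume balance on the tank: A dh/dt = −0.00138 √h.
This is separable: 2 d(√h)/dt = −0.00138/A, so √h = √h₀ − (0.00138/(2A)) t.
√h = √1.66 − 0.00138·999/(2·1.06) = 1.2884 − 0.65029 = 0.63812.
h = 0.63812² = 0.40719 m.

0.407 m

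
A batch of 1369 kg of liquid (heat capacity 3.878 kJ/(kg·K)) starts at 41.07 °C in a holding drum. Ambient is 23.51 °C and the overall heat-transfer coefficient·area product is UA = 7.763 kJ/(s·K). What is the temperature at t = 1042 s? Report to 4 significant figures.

Unsteady energy balance on the tank contents: M c_p dT/dt = −UA(T − T_amb).
dT/dt = (T_ss − T)/τ with T_ss = T_amb = 23.5100 °C, τ = M c_p/UA = 1369·3.878/7.763 = 683.883 s.
Integrating: T(t) = T_ss + (T₀ − T_ss) e^(−t/τ).
T(1042) = 23.5100 + (17.5600)·0.217914 = 27.3366 °C.

27.34 °C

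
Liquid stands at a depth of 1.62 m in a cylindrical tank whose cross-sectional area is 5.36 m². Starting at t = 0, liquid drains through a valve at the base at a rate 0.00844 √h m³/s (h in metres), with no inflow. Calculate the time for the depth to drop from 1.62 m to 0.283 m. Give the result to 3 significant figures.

941 s

A dh/dt = −Q_out = −0.00844 √h.
This is separable: 2 d(√h)/dt = −0.00844/A, so √h = √h₀ − (0.00844/(2A)) t.
t = 2A(√h₀ − √h)/0.00844 = 2·5.36·(√1.62 − √0.283)/0.00844
  = 10.720 × (1.2728 − 0.53198) / 0.00844 = 940.94 s.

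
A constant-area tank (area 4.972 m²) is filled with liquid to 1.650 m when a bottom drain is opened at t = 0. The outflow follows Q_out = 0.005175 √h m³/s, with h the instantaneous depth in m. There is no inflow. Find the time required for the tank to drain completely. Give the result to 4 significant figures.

2468 s

A dh/dt = −Q_out = −0.005175 √h.
This is separable: 2 d(√h)/dt = −0.005175/A, so √h = √h₀ − (0.005175/(2A)) t.
Tank is empty when √h = 0: t_empty = 2A√h₀/0.005175.
t_empty = 2·4.972·√1.650/0.005175 = 9.94400·1.28452/0.005175 = 2468.27 s.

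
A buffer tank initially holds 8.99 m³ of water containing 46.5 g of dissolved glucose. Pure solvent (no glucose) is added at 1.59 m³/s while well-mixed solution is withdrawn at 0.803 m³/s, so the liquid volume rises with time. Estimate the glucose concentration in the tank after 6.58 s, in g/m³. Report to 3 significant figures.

Let m(t) be the amount of glucose. Volume: V(t) = V₀ + (Q_in − Q_out) t = 8.99 + 0.78700 t; V(6.58) = 14.168 m³.
Solute balance: dm/dt = 0 − Q_out C = −Q_out m/V(t).
Separate: dm/m = −Q_out dt/V(t) ⇒ ln(m/m₀) = −(Q_out/(Q_in−Q_out)) ln(V/V₀).
m = m₀ (V₀/V)^(Q_out/(Q_in−Q_out)) = 46.5 × (8.99/14.168)^(1.0203) = 29.233 g.
C = m/V = 29.233/14.168 = 2.0632 g/m³.

2.06 g/m³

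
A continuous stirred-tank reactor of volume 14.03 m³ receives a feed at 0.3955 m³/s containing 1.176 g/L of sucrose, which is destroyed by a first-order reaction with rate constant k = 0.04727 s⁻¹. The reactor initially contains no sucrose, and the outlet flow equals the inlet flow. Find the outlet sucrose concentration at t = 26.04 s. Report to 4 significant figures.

0.3777 g/L

Species balance: V dC/dt = Q C_in − Q C − k V C.
dC/dt = (Q/V) C_in − (Q/V + k) C; effective rate a = Q/V + k = 0.0281896 + 0.04727 = 0.0754596 s⁻¹.
C_ss = Q C_in/(Q + kV) = 0.439321 g/L; C(t) = C_ss + (C₀ − C_ss) e^(−a t).
C(26.04) = 0.439321 + (-0.439321)·e^(−0.0754596·26.04) = 0.439321 + (-0.439321)·0.140160 = 0.377745 g/L.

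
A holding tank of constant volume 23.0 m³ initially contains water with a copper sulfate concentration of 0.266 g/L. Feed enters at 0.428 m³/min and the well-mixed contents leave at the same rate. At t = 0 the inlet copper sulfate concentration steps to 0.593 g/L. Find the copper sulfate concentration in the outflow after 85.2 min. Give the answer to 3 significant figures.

0.526 g/L

Accumulation = in − out for the solute gives V dC/dt = Q(C_in − C).
So dC/dt = (C_in − C)/τ with τ = V/Q = 23.0/0.428 = 53.738 min.
Solution: C(t) = C_in + (C₀ − C_in) e^(−t/τ).
C(85.2) = 0.593 + (0.266 − 0.593)·e^(−85.2/53.738) = 0.593 + (-0.32700)·0.20485 = 0.52601 g/L.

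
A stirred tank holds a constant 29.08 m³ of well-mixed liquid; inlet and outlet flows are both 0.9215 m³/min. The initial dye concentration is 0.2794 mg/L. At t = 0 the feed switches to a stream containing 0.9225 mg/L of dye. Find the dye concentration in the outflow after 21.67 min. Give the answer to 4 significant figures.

0.5989 mg/L

Unsteady species balance (constant V, well mixed): V dC/dt = Q(C_in − C).
So dC/dt = (C_in − C)/τ with τ = V/Q = 29.08/0.9215 = 31.5572 min.
This is linear first-order; C(t) = C_in + (C₀ − C_in) e^(−t/τ).
C(21.67) = 0.9225 + (0.2794 − 0.9225)·e^(−21.67/31.5572) = 0.9225 + (-0.643100)·0.503240 = 0.598867 mg/L.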